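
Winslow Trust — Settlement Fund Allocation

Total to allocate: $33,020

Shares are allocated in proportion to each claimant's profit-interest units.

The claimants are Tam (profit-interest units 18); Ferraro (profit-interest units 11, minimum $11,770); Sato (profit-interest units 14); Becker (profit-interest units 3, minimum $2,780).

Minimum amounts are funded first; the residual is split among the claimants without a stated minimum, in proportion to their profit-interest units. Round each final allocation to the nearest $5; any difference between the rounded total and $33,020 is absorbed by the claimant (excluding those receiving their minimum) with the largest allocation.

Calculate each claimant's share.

Tam: $10,390 · Ferraro: $11,770 · Sato: $8,080 · Becker: $2,780

Fund the minimums — Ferraro $11,770; Becker $2,780. Balance $18,470.
Balance split over remaining profit-interest units 32: Tam 10,389.38 → $10,390; Sato 8,080.62 → $8,080.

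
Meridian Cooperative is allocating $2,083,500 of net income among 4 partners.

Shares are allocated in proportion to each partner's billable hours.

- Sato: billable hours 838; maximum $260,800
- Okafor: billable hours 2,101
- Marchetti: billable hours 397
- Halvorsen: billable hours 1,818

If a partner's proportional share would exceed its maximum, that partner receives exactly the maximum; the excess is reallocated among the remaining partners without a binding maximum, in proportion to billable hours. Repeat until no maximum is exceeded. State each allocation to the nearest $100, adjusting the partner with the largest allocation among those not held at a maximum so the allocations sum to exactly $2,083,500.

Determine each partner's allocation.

Combined billable hours = 5,154.
Unconstrained shares: Sato 338,760.77; Okafor 849,327.42; Marchetti 160,486.90; Halvorsen 734,924.91.
Held at cap: Sato ($260,800); residual $1,822,700 reallocated over remaining billable hours 4,316.
Remaining shares: Okafor 887,278.20 → $887,300; Marchetti 167,657.99 → $167,700; Halvorsen 767,763.81 → $767,800.
Rounding difference −$100 applied to Okafor → $887,200.

Sato: $260,800 · Okafor: $887,200 · Marchetti: $167,700 · Halvorsen: $767,800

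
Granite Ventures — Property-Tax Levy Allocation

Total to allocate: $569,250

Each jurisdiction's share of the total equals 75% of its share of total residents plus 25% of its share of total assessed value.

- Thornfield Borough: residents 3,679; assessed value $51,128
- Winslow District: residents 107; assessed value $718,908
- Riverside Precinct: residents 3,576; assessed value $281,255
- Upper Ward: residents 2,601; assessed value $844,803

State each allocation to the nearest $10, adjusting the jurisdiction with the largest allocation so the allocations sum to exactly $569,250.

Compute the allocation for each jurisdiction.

Thornfield Borough: $161,490 | Winslow District: $58,540 | Riverside Precinct: $174,350 | Upper Ward: $174,870

Totals — residents 9,963, assessed value 1,896,094.
Composite weights (75% residents + 25% assessed value): Thornfield Borough 0.2837; Winslow District 0.1028; Riverside Precinct 0.3063; Upper Ward 0.3072.
Unrounded shares: Thornfield Borough 161,491.07; Winslow District 58,543.28; Riverside Precinct 174,349.60; Upper Ward 174,866.05.
Rounded to nearest $10: Thornfield Borough $161,490; Winslow District $58,540; Riverside Precinct $174,350; Upper Ward $174,870. Sum = $569,250.
Sum already equals the total — no adjustment.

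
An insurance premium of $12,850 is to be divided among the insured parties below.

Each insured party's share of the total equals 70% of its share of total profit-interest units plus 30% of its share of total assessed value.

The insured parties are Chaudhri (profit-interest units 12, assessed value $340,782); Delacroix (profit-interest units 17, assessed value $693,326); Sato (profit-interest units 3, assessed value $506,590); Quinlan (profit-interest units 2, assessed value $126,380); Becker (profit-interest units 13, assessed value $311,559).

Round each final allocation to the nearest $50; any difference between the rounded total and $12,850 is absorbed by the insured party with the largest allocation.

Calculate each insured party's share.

Chaudhri: $2,950 | Delacroix: $4,600 | Sato: $1,550 | Quinlan: $650 | Becker: $3,100

Profit-interest units total 47; assessed value total 1,978,637.
Blended shares (70% profit-interest units + 30% assessed value): Chaudhri 0.2304; Delacroix 0.3583; Sato 0.1215; Quinlan 0.0489; Becker 0.2409.
Pro-rata amounts: Chaudhri 2,960.55; Delacroix 4,604.33; Sato 1,561.14; Quinlan 628.99; Becker 3,094.99.
Rounded to nearest $50: Chaudhri $2,950; Delacroix $4,600; Sato $1,550; Quinlan $650; Becker $3,100. Sum = $12,850.
Sum already equals the total — no adjustment.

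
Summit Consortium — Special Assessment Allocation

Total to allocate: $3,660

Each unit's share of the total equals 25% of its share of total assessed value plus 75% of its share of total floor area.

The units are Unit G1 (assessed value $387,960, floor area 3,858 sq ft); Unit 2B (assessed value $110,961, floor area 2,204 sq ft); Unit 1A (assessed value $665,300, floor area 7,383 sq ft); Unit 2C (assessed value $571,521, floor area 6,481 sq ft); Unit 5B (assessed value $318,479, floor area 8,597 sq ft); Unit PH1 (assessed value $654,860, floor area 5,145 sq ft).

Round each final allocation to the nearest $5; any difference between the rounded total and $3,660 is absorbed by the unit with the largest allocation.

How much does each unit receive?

Assessed value total 2,709,081; floor area total 33,668.
Blended shares (25% assessed value + 75% floor area): Unit G1 0.1217; Unit 2B 0.0593; Unit 1A 0.2259; Unit 2C 0.1971; Unit 5B 0.2209; Unit PH1 0.1750.
Unrounded shares: Unit G1 445.58; Unit 2B 217.17; Unit 1A 826.65; Unit 2C 721.44; Unit 5B 808.49; Unit PH1 640.66.
Rounded to nearest $5: Unit G1 $445; Unit 2B $215; Unit 1A $825; Unit 2C $720; Unit 5B $810; Unit PH1 $640. Sum = $3,655.
Difference $3,660 − $3,655 = +$5 applied to largest allocation (Unit 1A): Unit 1A becomes $830.

Unit G1: $445 · Unit 2B: $215 · Unit 1A: $830 · Unit 2C: $720 · Unit 5B: $810 · Unit PH1: $640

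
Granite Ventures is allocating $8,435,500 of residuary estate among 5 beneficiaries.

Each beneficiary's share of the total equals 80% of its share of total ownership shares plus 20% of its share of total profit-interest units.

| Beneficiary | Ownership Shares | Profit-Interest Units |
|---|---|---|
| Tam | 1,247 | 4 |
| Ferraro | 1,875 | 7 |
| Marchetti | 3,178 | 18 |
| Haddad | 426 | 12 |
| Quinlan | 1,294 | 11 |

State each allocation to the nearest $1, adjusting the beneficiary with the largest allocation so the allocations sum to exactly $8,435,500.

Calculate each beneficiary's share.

Tam: $1,179,061; Ferraro: $1,804,822; Marchetti: $3,258,112; Haddad: $747,787; Quinlan: $1,445,718

Totals — ownership shares 8,020, profit-interest units 52.
Composite weights (80% ownership shares + 20% profit-interest units): Tam 0.1398; Ferraro 0.2140; Marchetti 0.3862; Haddad 0.0886; Quinlan 0.1714.
Proportional shares: Tam 1,179,060.56; Ferraro 1,804,821.59; Marchetti 3,258,112.76; Haddad 747,786.93; Quinlan 1,445,718.16.
Rounded to nearest $1: Tam $1,179,061; Ferraro $1,804,822; Marchetti $3,258,113; Haddad $747,787; Quinlan $1,445,718. Sum = $8,435,501.
Difference $8,435,500 − $8,435,501 = −$1 applied to largest allocation (Marchetti): Marchetti becomes $3,258,112.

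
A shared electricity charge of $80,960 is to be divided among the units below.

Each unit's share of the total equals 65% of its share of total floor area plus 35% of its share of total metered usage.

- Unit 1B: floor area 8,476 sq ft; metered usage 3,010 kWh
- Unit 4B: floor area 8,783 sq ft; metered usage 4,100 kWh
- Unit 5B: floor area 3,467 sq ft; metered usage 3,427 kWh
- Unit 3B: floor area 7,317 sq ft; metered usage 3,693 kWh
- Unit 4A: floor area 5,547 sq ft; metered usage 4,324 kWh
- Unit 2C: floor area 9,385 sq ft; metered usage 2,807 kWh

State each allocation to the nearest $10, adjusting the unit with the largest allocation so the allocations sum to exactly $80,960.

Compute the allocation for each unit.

Unit 1B: $14,370 · Unit 4B: $16,190 · Unit 5B: $8,790 · Unit 3B: $13,860 · Unit 4A: $12,530 · Unit 2C: $15,220

Totals — floor area 42,975, metered usage 21,361.
Combined weights (65% floor area + 35% metered usage): Unit 1B 0.1775; Unit 4B 0.2000; Unit 5B 0.1086; Unit 3B 0.1712; Unit 4A 0.1547; Unit 2C 0.1879.
Raw shares: Unit 1B 14,371.94; Unit 4B 16,193.78; Unit 5B 8,791.45; Unit 3B 13,858.73; Unit 4A 12,528.36; Unit 2C 15,215.74.
Rounded to nearest $10: Unit 1B $14,370; Unit 4B $16,190; Unit 5B $8,790; Unit 3B $13,860; Unit 4A $12,530; Unit 2C $15,220. Sum = $80,960.
No rounding difference to absorb.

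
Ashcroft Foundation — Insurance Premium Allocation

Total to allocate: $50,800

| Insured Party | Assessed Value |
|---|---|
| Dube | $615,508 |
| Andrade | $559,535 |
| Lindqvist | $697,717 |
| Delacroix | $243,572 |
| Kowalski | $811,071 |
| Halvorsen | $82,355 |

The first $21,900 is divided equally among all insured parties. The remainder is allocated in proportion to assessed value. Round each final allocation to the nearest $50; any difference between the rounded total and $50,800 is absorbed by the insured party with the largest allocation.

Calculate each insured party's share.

$21,900 shared equally gives $3,650 per insured party.
Remainder $28,900 by assessed value (total 3,009,758): Dube 5,910.17 → $5,900; Andrade 5,372.71 → $5,350; Lindqvist 6,699.55 → $6,700; Delacroix 2,338.80 → $2,350; Kowalski 7,787.99 → $7,800; Halvorsen 790.78 → $800.
Totals: Dube $3,650 + $5,900 = $9,550; Andrade $3,650 + $5,350 = $9,000; Lindqvist $3,650 + $6,700 = $10,350; Delacroix $3,650 + $2,350 = $6,000; Kowalski $3,650 + $7,800 = $11,450; Halvorsen $3,650 + $800 = $4,450.

Dube: $9,550 · Andrade: $9,000 · Lindqvist: $10,350 · Delacroix: $6,000 · Kowalski: $11,450 · Halvorsen: $4,450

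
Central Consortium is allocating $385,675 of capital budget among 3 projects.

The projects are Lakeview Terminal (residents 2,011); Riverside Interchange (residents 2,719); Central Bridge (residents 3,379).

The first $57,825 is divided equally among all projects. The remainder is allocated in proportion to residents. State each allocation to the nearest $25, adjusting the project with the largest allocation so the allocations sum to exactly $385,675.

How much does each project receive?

Lakeview Terminal: $100,575 | Riverside Interchange: $129,200 | Central Bridge: $155,900

First tranche $57,825 split equally: $19,275 each.
Remainder $327,850 by residents (total 8,109): Lakeview Terminal 81,305.51 → $81,300; Riverside Interchange 109,930.22 → $109,925; Central Bridge 136,614.27 → $136,625.
Totals: Lakeview Terminal $19,275 + $81,300 = $100,575; Riverside Interchange $19,275 + $109,925 = $129,200; Central Bridge $19,275 + $136,625 = $155,900.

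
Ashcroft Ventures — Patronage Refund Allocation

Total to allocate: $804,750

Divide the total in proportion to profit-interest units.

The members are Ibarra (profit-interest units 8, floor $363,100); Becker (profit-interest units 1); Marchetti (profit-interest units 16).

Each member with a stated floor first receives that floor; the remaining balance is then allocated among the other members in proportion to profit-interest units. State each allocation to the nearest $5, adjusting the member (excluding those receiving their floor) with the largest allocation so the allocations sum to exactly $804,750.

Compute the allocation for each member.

Ibarra: $363,100 | Becker: $25,980 | Marchetti: $415,670

Guaranteed amounts: Ibarra $363,100. Remaining pool $441,650.
Remaining pool split over remaining profit-interest units 17: Becker 25,979.41 → $25,980; Marchetti 415,670.59 → $415,670.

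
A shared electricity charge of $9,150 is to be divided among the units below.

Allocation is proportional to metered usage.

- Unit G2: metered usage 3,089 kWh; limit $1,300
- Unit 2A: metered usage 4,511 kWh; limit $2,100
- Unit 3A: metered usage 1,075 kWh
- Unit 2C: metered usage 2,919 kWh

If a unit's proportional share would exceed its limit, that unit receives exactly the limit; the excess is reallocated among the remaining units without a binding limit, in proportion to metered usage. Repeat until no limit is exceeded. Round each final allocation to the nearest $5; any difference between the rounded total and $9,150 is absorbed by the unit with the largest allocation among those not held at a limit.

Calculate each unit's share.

Unit G2: $1,300 | Unit 2A: $2,100 | Unit 3A: $1,550 | Unit 2C: $4,200

Metered usage total: 11,594.
Pro-rata shares before constraints: Unit G2 2,437.84; Unit 2A 3,560.09; Unit 3A 848.39; Unit 2C 2,303.68.
Capped: Unit G2 ($1,300), Unit 2A ($2,100); remaining pool $5,750 reallocated over remaining metered usage 3,994.
Shares after redistribution: Unit 3A 1,547.63 → $1,550; Unit 2C 4,202.37 → $4,200.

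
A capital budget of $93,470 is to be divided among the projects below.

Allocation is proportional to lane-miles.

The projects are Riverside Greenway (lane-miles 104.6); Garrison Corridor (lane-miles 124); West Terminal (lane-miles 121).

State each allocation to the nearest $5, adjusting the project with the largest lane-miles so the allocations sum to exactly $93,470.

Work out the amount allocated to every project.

Riverside Greenway: $27,965 · Garrison Corridor: $33,155 · West Terminal: $32,350

Lane-miles total: 104.6 + 124 + 121 = 349.6.
Pro-rata amounts: Riverside Greenway 27,966.14; Garrison Corridor 33,152.97; West Terminal 32,350.89.
Rounded to nearest $5: Riverside Greenway $27,965; Garrison Corridor $33,155; West Terminal $32,350. Sum = $93,470.
No rounding difference to absorb.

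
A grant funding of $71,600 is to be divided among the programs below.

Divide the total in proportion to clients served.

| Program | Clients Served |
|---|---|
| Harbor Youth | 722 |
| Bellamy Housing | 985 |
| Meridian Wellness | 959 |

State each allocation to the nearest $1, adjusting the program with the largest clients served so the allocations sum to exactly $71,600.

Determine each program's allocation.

Harbor Youth: $19,391 · Bellamy Housing: $26,453 · Meridian Wellness: $25,756

Clients served total: 2,666.
Proportional shares: Harbor Youth 722/2,666 × $71,600 = 19,390.55; Bellamy Housing 985/2,666 × $71,600 = 26,453.86; Meridian Wellness 959/2,666 × $71,600 = 25,755.59.
At nearest $1: Harbor Youth $19,391; Bellamy Housing $26,454; Meridian Wellness $25,756. Sum = $71,601.
Difference $71,600 − $71,601 = −$1 applied to largest clients served (Bellamy Housing): Bellamy Housing becomes $26,453.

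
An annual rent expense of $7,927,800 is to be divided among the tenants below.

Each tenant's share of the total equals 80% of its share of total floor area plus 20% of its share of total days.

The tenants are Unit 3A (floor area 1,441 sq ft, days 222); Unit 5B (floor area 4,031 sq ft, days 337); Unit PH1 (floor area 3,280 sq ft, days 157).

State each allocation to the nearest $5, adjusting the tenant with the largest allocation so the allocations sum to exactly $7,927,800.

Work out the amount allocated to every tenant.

Unit 3A: $1,535,850; Unit 5B: $3,667,390; Unit PH1: $2,724,560

Totals — floor area 8,752, days 716.
Combined weights (80% floor area + 20% days): Unit 3A 0.1937; Unit 5B 0.4626; Unit PH1 0.3437.
Unrounded shares: Unit 3A 1,535,849.82; Unit 5B 3,667,387.83; Unit PH1 2,724,562.35.
After rounding ($5): Unit 3A $1,535,850; Unit 5B $3,667,390; Unit PH1 $2,724,560. Sum = $7,927,800.
Rounded total matches; no reconciliation needed.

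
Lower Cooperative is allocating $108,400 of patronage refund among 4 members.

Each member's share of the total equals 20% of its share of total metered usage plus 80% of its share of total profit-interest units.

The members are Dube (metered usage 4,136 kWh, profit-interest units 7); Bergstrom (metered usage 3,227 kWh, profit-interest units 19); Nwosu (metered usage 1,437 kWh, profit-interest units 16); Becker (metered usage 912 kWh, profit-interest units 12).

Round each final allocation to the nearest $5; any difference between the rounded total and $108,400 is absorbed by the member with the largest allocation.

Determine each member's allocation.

Totals — metered usage 9,712, profit-interest units 54.
Composite weights (20% metered usage + 80% profit-interest units): Dube 0.1889; Bergstrom 0.3479; Nwosu 0.2666; Becker 0.1966.
Raw shares: Dube 20,474.23; Bergstrom 37,716.19; Nwosu 28,902.62; Becker 21,306.96.
After rounding ($5): Dube $20,475; Bergstrom $37,715; Nwosu $28,905; Becker $21,305. Sum = $108,400.
Sum already equals the total — no adjustment.

Dube: $20,475 | Bergstrom: $37,715 | Nwosu: $28,905 | Becker: $21,305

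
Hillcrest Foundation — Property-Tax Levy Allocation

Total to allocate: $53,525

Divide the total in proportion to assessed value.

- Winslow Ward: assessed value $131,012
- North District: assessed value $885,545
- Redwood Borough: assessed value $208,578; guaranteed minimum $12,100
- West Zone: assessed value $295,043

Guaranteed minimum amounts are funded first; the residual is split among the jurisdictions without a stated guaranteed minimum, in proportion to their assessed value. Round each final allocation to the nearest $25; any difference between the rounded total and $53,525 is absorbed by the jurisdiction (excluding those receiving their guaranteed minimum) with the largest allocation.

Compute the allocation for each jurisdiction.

Winslow Ward: $4,150 | North District: $27,950 | Redwood Borough: $12,100 | West Zone: $9,325

Fund the minimums — Redwood Borough $12,100. Balance $41,425.
Balance split over remaining assessed value 1,311,600: Winslow Ward 4,137.83 → $4,150; North District 27,968.67 → $27,975; West Zone 9,318.51 → $9,325.
Rounding difference −$25 applied to North District → $27,950.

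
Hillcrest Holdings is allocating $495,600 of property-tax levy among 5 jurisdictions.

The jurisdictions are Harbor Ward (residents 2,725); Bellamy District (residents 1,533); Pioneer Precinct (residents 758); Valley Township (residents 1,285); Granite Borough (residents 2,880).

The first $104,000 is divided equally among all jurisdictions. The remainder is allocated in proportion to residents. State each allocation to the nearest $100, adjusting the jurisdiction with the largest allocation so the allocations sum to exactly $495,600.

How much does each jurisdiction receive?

Harbor Ward: $137,000 | Bellamy District: $86,200 | Pioneer Precinct: $53,100 | Valley Township: $75,600 | Granite Borough: $143,700

$104,000 shared equally gives $20,800 per jurisdiction.
Remainder $391,600 by residents (total 9,181): Harbor Ward 116,230.26 → $116,200; Bellamy District 65,387.52 → $65,400; Pioneer Precinct 32,331.21 → $32,300; Valley Township 54,809.50 → $54,800; Granite Borough 122,841.52 → $122,800.
Rounding difference +$100 on remainder applied to Granite Borough.
Totals: Harbor Ward $20,800 + $116,200 = $137,000; Bellamy District $20,800 + $65,400 = $86,200; Pioneer Precinct $20,800 + $32,300 = $53,100; Valley Township $20,800 + $54,800 = $75,600; Granite Borough $20,800 + $122,900 = $143,700.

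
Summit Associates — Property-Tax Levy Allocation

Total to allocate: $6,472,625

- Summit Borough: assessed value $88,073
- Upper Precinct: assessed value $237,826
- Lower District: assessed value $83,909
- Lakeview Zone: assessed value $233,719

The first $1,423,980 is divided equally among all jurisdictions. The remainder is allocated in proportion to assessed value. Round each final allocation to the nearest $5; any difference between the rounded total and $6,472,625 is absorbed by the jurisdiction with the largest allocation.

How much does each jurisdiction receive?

Summit Borough: $1,046,950 · Upper Precinct: $2,221,805 · Lower District: $1,014,285 · Lakeview Zone: $2,189,585

$1,423,980 shared equally gives $355,995 per jurisdiction.
Remainder $5,048,645 by assessed value (total 643,527): Summit Borough 690,956.73 → $690,955; Upper Precinct 1,865,809.90 → $1,865,810; Lower District 658,289.01 → $658,290; Lakeview Zone 1,833,589.36 → $1,833,590.
Totals: Summit Borough $355,995 + $690,955 = $1,046,950; Upper Precinct $355,995 + $1,865,810 = $2,221,805; Lower District $355,995 + $658,290 = $1,014,285; Lakeview Zone $355,995 + $1,833,590 = $2,189,585.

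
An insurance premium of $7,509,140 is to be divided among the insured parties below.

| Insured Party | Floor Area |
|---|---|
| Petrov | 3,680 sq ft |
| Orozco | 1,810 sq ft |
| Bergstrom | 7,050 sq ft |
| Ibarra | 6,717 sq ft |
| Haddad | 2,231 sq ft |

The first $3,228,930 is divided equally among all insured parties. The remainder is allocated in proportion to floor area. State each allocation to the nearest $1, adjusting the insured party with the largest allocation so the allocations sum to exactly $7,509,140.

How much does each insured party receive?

Petrov: $1,378,808 | Orozco: $1,006,321 | Bergstrom: $2,050,081 | Ibarra: $1,983,750 | Haddad: $1,090,180

First tranche $3,228,930 split equally: $645,786 each.
Remainder $4,280,210 by floor area (total 21,488): Petrov 733,021.82 → $733,022; Orozco 360,535.19 → $360,535; Bergstrom 1,404,294.51 → $1,404,295; Ibarra 1,337,964.01 → $1,337,964; Haddad 444,394.48 → $444,394.
Totals: Petrov $645,786 + $733,022 = $1,378,808; Orozco $645,786 + $360,535 = $1,006,321; Bergstrom $645,786 + $1,404,295 = $2,050,081; Ibarra $645,786 + $1,337,964 = $1,983,750; Haddad $645,786 + $444,394 = $1,090,180.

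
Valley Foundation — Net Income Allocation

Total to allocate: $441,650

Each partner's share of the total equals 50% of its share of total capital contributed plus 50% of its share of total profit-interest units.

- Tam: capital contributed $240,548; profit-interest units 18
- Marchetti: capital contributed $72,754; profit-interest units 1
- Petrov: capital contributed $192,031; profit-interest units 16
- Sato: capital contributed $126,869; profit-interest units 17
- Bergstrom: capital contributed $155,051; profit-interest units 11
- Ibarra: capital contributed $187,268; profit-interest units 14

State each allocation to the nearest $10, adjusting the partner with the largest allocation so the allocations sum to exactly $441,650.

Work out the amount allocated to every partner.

Tam: $106,140 · Marchetti: $19,350 · Petrov: $89,400 · Sato: $77,500 · Bergstrom: $66,680 · Ibarra: $82,580

Capital contributed total 974,521; profit-interest units total 77.
Composite weights (50% capital contributed + 50% profit-interest units): Tam 0.2403; Marchetti 0.0438; Petrov 0.2024; Sato 0.1755; Bergstrom 0.1510; Ibarra 0.1870.
Pro-rata amounts: Tam 106,129.25; Marchetti 19,353.80; Petrov 89,399.65; Sato 77,501.90; Bergstrom 66,680.75; Ibarra 82,584.65.
At nearest $10: Tam $106,130; Marchetti $19,350; Petrov $89,400; Sato $77,500; Bergstrom $66,680; Ibarra $82,580. Sum = $441,640.
Difference $441,650 − $441,640 = +$10 applied to largest allocation (Tam): Tam becomes $106,140.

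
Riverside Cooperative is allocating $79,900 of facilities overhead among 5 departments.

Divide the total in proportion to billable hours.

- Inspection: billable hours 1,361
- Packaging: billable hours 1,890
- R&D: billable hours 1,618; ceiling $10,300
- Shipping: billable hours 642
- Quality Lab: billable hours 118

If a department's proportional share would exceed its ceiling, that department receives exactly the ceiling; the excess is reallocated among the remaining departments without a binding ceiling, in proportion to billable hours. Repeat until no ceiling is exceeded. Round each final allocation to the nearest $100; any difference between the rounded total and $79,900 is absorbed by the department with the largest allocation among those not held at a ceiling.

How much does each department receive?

Inspection: $23,600 | Packaging: $32,900 | R&D: $10,300 | Shipping: $11,100 | Quality Lab: $2,000

Total billable hours = 5,629.
Unconstrained shares: Inspection 19,318.51; Packaging 26,827.32; R&D 22,966.46; Shipping 9,112.77; Quality Lab 1,674.93.
Held at cap: R&D ($10,300); remaining pool $69,600 reallocated over remaining billable hours 4,011.
Shares after redistribution: Inspection 23,616.45 → $23,600; Packaging 32,795.81 → $32,800; Shipping 11,140.16 → $11,100; Quality Lab 2,047.57 → $2,000.
Rounding difference +$100 applied to Packaging → $32,900.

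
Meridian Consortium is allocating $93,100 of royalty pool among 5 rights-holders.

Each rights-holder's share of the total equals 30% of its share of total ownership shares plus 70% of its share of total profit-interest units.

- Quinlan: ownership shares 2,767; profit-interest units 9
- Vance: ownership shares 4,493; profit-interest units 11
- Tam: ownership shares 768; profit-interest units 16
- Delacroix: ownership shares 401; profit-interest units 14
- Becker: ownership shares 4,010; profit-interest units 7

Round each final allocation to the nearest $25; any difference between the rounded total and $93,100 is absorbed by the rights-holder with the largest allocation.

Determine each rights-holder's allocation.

Quinlan: $16,500 · Vance: $22,675 · Tam: $20,025 · Delacroix: $16,900 · Becker: $17,000

Ownership shares total 12,439; profit-interest units total 57.
Combined weights (30% ownership shares + 70% profit-interest units): Quinlan 0.1773; Vance 0.2434; Tam 0.2150; Delacroix 0.1816; Becker 0.1827.
Proportional shares: Quinlan 16,502.90; Vance 22,665.06; Tam 20,017.77; Delacroix 16,907.05; Becker 17,007.22.
At nearest $25: Quinlan $16,500; Vance $22,675; Tam $20,025; Delacroix $16,900; Becker $17,000. Sum = $93,100.
Rounded total matches; no reconciliation needed.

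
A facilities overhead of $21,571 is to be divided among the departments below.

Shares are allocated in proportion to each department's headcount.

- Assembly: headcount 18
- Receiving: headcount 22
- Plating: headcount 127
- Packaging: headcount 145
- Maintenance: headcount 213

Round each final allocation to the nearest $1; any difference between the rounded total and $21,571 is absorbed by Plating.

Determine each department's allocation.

Assembly: $740 · Receiving: $904 · Plating: $5,217 · Packaging: $5,958 · Maintenance: $8,752

Headcount total: 525.
Proportional shares: Assembly 18/525 × $21,571 = 739.58; Receiving 22/525 × $21,571 = 903.93; Plating 127/525 × $21,571 = 5,218.13; Packaging 145/525 × $21,571 = 5,957.70; Maintenance 213/525 × $21,571 = 8,751.66.
After rounding ($1): Assembly $740; Receiving $904; Plating $5,218; Packaging $5,958; Maintenance $8,752. Sum = $21,572.
Difference $21,571 − $21,572 = −$1 applied to Plating: Plating becomes $5,217.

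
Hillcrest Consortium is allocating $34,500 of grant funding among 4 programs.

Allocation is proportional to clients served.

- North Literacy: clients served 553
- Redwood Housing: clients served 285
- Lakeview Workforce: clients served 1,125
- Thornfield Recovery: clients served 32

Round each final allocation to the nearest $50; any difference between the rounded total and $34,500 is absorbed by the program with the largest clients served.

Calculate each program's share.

Sum of clients served: 553 + 285 + 1,125 + 32 = 1,995.
Proportional shares: North Literacy 9,563.16; Redwood Housing 4,928.57; Lakeview Workforce 19,454.89; Thornfield Recovery 553.38.
Rounded to nearest $50: North Literacy $9,550; Redwood Housing $4,950; Lakeview Workforce $19,450; Thornfield Recovery $550. Sum = $34,500.
Sum already equals the total — no adjustment.

North Literacy: $9,550; Redwood Housing: $4,950; Lakeview Workforce: $19,450; Thornfield Recovery: $550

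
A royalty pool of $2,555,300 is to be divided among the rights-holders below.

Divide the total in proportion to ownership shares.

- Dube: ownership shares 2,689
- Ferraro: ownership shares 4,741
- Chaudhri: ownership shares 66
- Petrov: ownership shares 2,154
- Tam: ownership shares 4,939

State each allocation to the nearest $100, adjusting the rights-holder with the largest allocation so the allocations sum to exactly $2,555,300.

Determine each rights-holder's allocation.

Total ownership shares = 14,589.
Raw shares: Dube 2,689/14,589 × $2,555,300 = 470,985.11; Ferraro 4,741/14,589 × $2,555,300 = 830,398.06; Chaudhri 66/14,589 × $2,555,300 = 11,560.07; Petrov 2,154/14,589 × $2,555,300 = 377,278.51; Tam 4,939/14,589 × $2,555,300 = 865,078.26.
At nearest $100: Dube $471,000; Ferraro $830,400; Chaudhri $11,600; Petrov $377,300; Tam $865,100. Sum = $2,555,400.
Difference $2,555,300 − $2,555,400 = −$100 applied to largest allocation (Tam): Tam becomes $865,000.

Dube: $471,000 | Ferraro: $830,400 | Chaudhri: $11,600 | Petrov: $377,300 | Tam: $865,000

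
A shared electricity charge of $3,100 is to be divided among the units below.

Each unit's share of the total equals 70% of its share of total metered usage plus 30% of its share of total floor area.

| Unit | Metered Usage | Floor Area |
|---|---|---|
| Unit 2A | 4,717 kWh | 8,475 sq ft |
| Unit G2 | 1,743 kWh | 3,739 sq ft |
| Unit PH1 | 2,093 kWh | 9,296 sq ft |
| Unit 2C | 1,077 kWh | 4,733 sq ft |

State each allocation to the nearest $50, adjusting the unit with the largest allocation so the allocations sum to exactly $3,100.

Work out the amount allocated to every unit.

Totals — metered usage 9,630, floor area 26,243.
Combined weights (70% metered usage + 30% floor area): Unit 2A 0.4398; Unit G2 0.1694; Unit PH1 0.2584; Unit 2C 0.1324.
Raw shares: Unit 2A 1,363.25; Unit G2 525.27; Unit PH1 801.06; Unit 2C 410.42.
Rounded to nearest $50: Unit 2A $1,350; Unit G2 $550; Unit PH1 $800; Unit 2C $400. Sum = $3,100.
Rounded total matches; no reconciliation needed.

Unit 2A: $1,350 | Unit G2: $550 | Unit PH1: $800 | Unit 2C: $400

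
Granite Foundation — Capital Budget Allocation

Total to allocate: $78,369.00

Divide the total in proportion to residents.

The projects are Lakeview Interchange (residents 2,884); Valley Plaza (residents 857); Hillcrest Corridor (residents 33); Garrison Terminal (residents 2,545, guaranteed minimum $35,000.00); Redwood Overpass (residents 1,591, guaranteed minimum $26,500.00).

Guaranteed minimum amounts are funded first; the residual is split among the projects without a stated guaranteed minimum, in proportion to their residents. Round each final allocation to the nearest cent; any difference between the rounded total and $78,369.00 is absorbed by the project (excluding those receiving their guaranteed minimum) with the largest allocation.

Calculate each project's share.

Lakeview Interchange: $12,890.89 | Valley Plaza: $3,830.61 | Hillcrest Corridor: $147.50 | Garrison Terminal: $35,000.00 | Redwood Overpass: $26,500.00

Minimums first: Garrison Terminal $35,000.00; Redwood Overpass $26,500.00. Remaining pool $16,869.00.
Remaining pool split over remaining residents 3,774: Lakeview Interchange 12,890.8839 → $12,890.88; Valley Plaza 3,830.6129 → $3,830.61; Hillcrest Corridor 147.5032 → $147.50.
Rounding difference +$0.01 applied to Lakeview Interchange → $12,890.89.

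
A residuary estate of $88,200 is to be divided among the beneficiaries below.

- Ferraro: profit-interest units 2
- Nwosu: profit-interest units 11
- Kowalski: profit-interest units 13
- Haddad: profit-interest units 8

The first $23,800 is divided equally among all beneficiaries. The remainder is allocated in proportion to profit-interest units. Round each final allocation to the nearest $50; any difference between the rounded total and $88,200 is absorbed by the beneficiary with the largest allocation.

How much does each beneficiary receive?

Ferraro: $9,750; Nwosu: $26,800; Kowalski: $30,550; Haddad: $21,100

$23,800 shared equally gives $5,950 per beneficiary.
Remainder $64,400 by profit-interest units (total 34): Ferraro 3,788.24 → $3,800; Nwosu 20,835.29 → $20,850; Kowalski 24,623.53 → $24,600; Haddad 15,152.94 → $15,150.
Totals: Ferraro $5,950 + $3,800 = $9,750; Nwosu $5,950 + $20,850 = $26,800; Kowalski $5,950 + $24,600 = $30,550; Haddad $5,950 + $15,150 = $21,100.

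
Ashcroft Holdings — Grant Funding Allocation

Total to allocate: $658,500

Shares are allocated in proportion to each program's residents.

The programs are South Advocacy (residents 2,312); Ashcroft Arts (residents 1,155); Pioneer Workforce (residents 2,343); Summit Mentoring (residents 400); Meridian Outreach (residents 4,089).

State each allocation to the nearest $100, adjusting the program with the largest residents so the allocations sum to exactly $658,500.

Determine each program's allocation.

South Advocacy: $147,800; Ashcroft Arts: $73,800; Pioneer Workforce: $149,800; Summit Mentoring: $25,600; Meridian Outreach: $261,500

Residents total: 10,299.
Raw shares: South Advocacy 2,312/10,299 × $658,500 = 147,825.23; Ashcroft Arts 1,155/10,299 × $658,500 = 73,848.67; Pioneer Workforce 2,343/10,299 × $658,500 = 149,807.31; Summit Mentoring 400/10,299 × $658,500 = 25,575.30; Meridian Outreach 4,089/10,299 × $658,500 = 261,443.49.
Rounded to nearest $100: South Advocacy $147,800; Ashcroft Arts $73,800; Pioneer Workforce $149,800; Summit Mentoring $25,600; Meridian Outreach $261,400. Sum = $658,400.
Difference $658,500 − $658,400 = +$100 applied to largest residents (Meridian Outreach): Meridian Outreach becomes $261,500.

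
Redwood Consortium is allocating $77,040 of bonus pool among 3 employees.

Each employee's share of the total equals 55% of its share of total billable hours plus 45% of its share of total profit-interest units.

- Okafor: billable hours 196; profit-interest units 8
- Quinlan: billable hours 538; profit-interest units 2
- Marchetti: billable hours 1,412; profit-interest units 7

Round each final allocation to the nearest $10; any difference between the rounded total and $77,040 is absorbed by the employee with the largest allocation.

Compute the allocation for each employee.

Totals — billable hours 2,146, profit-interest units 17.
Composite weights (55% billable hours + 45% profit-interest units): Okafor 0.2620; Quinlan 0.1908; Marchetti 0.5472.
Raw shares: Okafor 20,184.30; Quinlan 14,701.21; Marchetti 42,154.49.
At nearest $10: Okafor $20,180; Quinlan $14,700; Marchetti $42,150. Sum = $77,030.
Difference $77,040 − $77,030 = +$10 applied to largest allocation (Marchetti): Marchetti becomes $42,160.

Okafor: $20,180 | Quinlan: $14,700 | Marchetti: $42,160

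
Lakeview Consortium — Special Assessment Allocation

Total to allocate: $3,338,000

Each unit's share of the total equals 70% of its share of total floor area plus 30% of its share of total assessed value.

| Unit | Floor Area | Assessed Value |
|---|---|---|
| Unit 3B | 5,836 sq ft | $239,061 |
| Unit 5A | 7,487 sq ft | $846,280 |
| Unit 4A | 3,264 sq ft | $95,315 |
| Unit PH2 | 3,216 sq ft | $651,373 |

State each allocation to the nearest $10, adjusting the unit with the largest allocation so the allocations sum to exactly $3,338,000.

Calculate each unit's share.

Totals — floor area 19,803, assessed value 1,832,029.
Combined weights (70% floor area + 30% assessed value): Unit 3B 0.2454; Unit 5A 0.4032; Unit 4A 0.1310; Unit PH2 0.2203.
Raw shares: Unit 3B 819,275.05; Unit 5A 1,345,990.41; Unit 4A 437,226.47; Unit PH2 735,508.08.
After rounding ($10): Unit 3B $819,280; Unit 5A $1,345,990; Unit 4A $437,230; Unit PH2 $735,510. Sum = $3,338,010.
Difference $3,338,000 − $3,338,010 = −$10 applied to largest allocation (Unit 5A): Unit 5A becomes $1,345,980.

Unit 3B: $819,280; Unit 5A: $1,345,980; Unit 4A: $437,230; Unit PH2: $735,510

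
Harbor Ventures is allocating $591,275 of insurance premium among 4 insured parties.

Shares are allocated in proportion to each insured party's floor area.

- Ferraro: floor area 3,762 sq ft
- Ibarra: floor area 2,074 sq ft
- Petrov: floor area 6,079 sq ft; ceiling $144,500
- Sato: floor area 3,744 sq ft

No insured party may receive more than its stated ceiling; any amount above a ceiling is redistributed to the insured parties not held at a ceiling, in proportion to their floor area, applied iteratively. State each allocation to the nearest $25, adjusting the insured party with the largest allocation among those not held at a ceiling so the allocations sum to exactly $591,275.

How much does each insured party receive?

Combined floor area = 15,659.
Pro-rata shares before constraints: Ferraro 142,051.00; Ibarra 78,313.07; Petrov 229,539.61; Sato 141,371.33.
Cap binds for Petrov ($144,500); remaining pool $446,775 reallocated over remaining floor area 9,580.
Shares after redistribution: Ferraro 175,445.46 → $175,450; Ibarra 96,723.52 → $96,725; Sato 174,606.01 → $174,600.

Ferraro: $175,450 | Ibarra: $96,725 | Petrov: $144,500 | Sato: $174,600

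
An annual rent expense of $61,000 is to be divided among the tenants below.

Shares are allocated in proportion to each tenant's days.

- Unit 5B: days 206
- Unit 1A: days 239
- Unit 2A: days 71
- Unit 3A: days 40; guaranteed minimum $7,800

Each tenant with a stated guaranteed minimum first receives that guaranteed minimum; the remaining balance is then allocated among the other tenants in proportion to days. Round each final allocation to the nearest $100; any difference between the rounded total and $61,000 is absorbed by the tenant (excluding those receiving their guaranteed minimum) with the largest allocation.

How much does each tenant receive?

Unit 5B: $21,200; Unit 1A: $24,700; Unit 2A: $7,300; Unit 3A: $7,800

Fund the minimums — Unit 3A $7,800. Residual $53,200.
Residual split over remaining days 516: Unit 5B 21,238.76 → $21,200; Unit 1A 24,641.09 → $24,600; Unit 2A 7,320.16 → $7,300.
Rounding difference +$100 applied to Unit 1A → $24,700.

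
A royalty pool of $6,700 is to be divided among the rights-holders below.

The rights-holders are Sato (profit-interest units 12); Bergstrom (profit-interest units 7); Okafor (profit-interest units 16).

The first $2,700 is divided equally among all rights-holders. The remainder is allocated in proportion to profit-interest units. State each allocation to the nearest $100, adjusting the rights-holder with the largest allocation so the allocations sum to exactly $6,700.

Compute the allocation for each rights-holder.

Sato: $2,300 | Bergstrom: $1,700 | Okafor: $2,700

Equal tier: $2,700 ÷ 3 = $900 apiece.
Remainder $4,000 by profit-interest units (total 35): Sato 1,371.43 → $1,400; Bergstrom 800.00 → $800; Okafor 1,828.57 → $1,800.
Totals: Sato $900 + $1,400 = $2,300; Bergstrom $900 + $800 = $1,700; Okafor $900 + $1,800 = $2,700.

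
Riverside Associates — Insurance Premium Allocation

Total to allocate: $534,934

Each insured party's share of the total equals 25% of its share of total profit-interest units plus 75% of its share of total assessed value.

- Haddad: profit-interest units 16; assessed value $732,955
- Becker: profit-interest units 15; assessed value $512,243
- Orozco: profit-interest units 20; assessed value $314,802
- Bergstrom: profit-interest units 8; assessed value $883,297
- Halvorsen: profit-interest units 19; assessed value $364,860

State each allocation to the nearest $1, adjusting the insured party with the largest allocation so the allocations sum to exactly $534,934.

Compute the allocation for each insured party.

Haddad: $132,150; Becker: $98,902; Orozco: $79,266; Bergstrom: $139,912; Halvorsen: $84,704

Totals — profit-interest units 78, assessed value 2,808,157.
Composite weights (25% profit-interest units + 75% assessed value): Haddad 0.2470; Becker 0.1849; Orozco 0.1482; Bergstrom 0.2616; Halvorsen 0.1583.
Proportional shares: Haddad 132,149.56; Becker 98,901.98; Orozco 79,266.30; Bergstrom 139,912.62; Halvorsen 84,703.54.
At nearest $1: Haddad $132,150; Becker $98,902; Orozco $79,266; Bergstrom $139,913; Halvorsen $84,704. Sum = $534,935.
Difference $534,934 − $534,935 = −$1 applied to largest allocation (Bergstrom): Bergstrom becomes $139,912.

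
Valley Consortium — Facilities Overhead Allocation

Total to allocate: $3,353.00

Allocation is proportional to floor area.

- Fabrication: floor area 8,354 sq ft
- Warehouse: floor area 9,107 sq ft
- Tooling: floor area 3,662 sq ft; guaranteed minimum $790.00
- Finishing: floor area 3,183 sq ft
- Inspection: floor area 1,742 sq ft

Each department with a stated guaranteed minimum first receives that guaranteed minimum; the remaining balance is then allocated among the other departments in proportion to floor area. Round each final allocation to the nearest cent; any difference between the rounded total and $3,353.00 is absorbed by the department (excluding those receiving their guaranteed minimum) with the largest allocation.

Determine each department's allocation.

Fabrication: $956.46 | Warehouse: $1,042.67 | Tooling: $790.00 | Finishing: $364.43 | Inspection: $199.44

Guaranteed amounts: Tooling $790.00. Residual $2,563.00.
Residual split over remaining floor area 22,386: Fabrication 956.4595 → $956.46; Warehouse 1,042.6714 → $1,042.67; Finishing 364.4255 → $364.43; Inspection 199.4437 → $199.44.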